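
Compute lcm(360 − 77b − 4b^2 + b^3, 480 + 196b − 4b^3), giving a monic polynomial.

5400 + 1725b − 316b^2 − 94b^3 + 4b^4 + b^5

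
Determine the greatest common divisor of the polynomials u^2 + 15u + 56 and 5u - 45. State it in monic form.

1

Repeated division with remainder:
  u^2 + 15u + 56 = ((1/5)u + 24/5)(5u - 45) + (272)
  5u - 45 = ((5/272)u - 45/272)(272) + (0)
The last nonzero remainder is the constant 272, so the polynomials are coprime and gcd = 1.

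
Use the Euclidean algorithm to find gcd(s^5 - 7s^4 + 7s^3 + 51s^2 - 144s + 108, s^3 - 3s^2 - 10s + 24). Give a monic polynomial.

s^2 + s - 6

Repeated division with remainder:
  s^5 - 7s^4 + 7s^3 + 51s^2 - 144s + 108 = (s^2 - 4s + 5)(s^3 - 3s^2 - 10s + 24) + (2s^2 + 2s - 12)
  s^3 - 3s^2 - 10s + 24 = ((1/2)s - 2)(2s^2 + 2s - 12) + (0)
Last nonzero remainder: 2s^2 + 2s - 12. Dividing through by 2 gives the monic gcd s^2 + s - 6.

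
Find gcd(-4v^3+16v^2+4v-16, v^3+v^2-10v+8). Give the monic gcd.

By polynomial division,
  -4v^3+16v^2+4v-16 = (-4)(v^3+v^2-10v+8) + (20v^2-36v+16)
  v^3+v^2-10v+8 = ((1/20)v+7/50)(20v^2-36v+16) + (-(144/25)v+144/25)
  20v^2-36v+16 = (-(125/36)v+25/9)(-(144/25)v+144/25) + (0)
Last nonzero remainder: -(144/25)v+144/25. Dividing through by -144/25 gives the monic gcd v-1.

v-1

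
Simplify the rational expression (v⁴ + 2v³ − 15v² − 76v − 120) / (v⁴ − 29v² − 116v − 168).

Apply the Euclidean algorithm:
  v⁴ + 2v³ − 15v² − 76v − 120 = (v⁴ − 29v² − 116v − 168) + (2v³ + 14v² + 40v + 48)
  v⁴ − 29v² − 116v − 168 = ((1/2)v − 7/2)(2v³ + 14v² + 40v + 48) + (0)
Last nonzero remainder: 2v³ + 14v² + 40v + 48. Dividing through by 2 gives the monic gcd v³ + 7v² + 20v + 24.
Cancel v³ + 7v² + 20v + 24 from numerator and denominator to get the reduced form.

(v − 5)/(v − 7)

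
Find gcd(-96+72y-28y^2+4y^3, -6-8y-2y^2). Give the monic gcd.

1

Apply the Euclidean algorithm:
  4y^3-28y^2+72y-96 = (-2y+22)(-2y^2-8y-6) + (236y+36)
  -2y^2-8y-6 = (-(1/118)y-227/6962)(236y+36) + (-16800/3481)
  236y+36 = (-(205379/4200)y-10443/1400)(-16800/3481) + (0)
The last nonzero remainder is the constant -16800/3481, so the polynomials are coprime and gcd = 1.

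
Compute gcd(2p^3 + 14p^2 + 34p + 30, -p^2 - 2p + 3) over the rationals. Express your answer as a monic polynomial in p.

p + 3

Apply the Euclidean algorithm:
  2p^3 + 14p^2 + 34p + 30 = (-2p - 10)(-p^2 - 2p + 3) + (20p + 60)
  -p^2 - 2p + 3 = (-(1/20)p + 1/20)(20p + 60) + (0)
Last nonzero remainder: 20p + 60. Dividing through by 20 gives the monic gcd p + 3.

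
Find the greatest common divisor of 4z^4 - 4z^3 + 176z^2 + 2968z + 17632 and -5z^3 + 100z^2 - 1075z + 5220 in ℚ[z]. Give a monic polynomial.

z^2 - 11z + 116

By polynomial division,
  4z^4 - 4z^3 + 176z^2 + 2968z + 17632 = (-(4/5)z - 76/5)(-5z^3 + 100z^2 - 1075z + 5220) + (836z^2 - 9196z + 96976)
  -5z^3 + 100z^2 - 1075z + 5220 = (-(5/836)z + 45/836)(836z^2 - 9196z + 96976) + (0)
Last nonzero remainder: 836z^2 - 9196z + 96976. Dividing through by 836 gives the monic gcd z^2 - 11z + 116.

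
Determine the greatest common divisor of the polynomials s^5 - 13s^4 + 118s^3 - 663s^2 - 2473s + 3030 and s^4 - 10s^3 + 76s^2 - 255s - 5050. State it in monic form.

s^3 - 15s^2 + 151s - 1010

By polynomial division,
  s^5 - 13s^4 + 118s^3 - 663s^2 - 2473s + 3030 = (s - 3)(s^4 - 10s^3 + 76s^2 - 255s - 5050) + (12s^3 - 180s^2 + 1812s - 12120)
  s^4 - 10s^3 + 76s^2 - 255s - 5050 = ((1/12)s + 5/12)(12s^3 - 180s^2 + 1812s - 12120) + (0)
Last nonzero remainder: 12s^3 - 180s^2 + 1812s - 12120. Dividing through by 12 gives the monic gcd s^3 - 15s^2 + 151s - 1010.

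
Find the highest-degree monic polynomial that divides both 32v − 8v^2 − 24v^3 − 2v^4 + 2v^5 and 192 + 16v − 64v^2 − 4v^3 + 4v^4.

−8 − 2v + v^2

Repeated division with remainder:
  2v^5 − 2v^4 − 24v^3 − 8v^2 + 32v = ((1/2)v)(4v^4 − 4v^3 − 64v^2 + 16v + 192) + (8v^3 − 16v^2 − 64v)
  4v^4 − 4v^3 − 64v^2 + 16v + 192 = ((1/2)v + 1/2)(8v^3 − 16v^2 − 64v) + (−24v^2 + 48v + 192)
  8v^3 − 16v^2 − 64v = (−(1/3)v)(−24v^2 + 48v + 192) + (0)
Last nonzero remainder: −24v^2 + 48v + 192. Dividing through by −24 gives the monic gcd v^2 − 2v − 8.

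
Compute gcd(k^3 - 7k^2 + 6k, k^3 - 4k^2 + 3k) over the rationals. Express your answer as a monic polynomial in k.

k^2 - k

Apply the Euclidean algorithm:
  k^3 - 7k^2 + 6k = (k^3 - 4k^2 + 3k) + (-3k^2 + 3k)
  k^3 - 4k^2 + 3k = (-(1/3)k + 1)(-3k^2 + 3k) + (0)
Last nonzero remainder: -3k^2 + 3k. Dividing through by -3 gives the monic gcd k^2 - k.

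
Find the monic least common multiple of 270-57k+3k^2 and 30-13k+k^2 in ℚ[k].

-270+147k-22k^2+k^3

By polynomial division,
  3k^2-57k+270 = (3)(k^2-13k+30) + (-18k+180)
  k^2-13k+30 = (-(1/18)k+1/6)(-18k+180) + (0)
Last nonzero remainder: -18k+180. Dividing through by -18 gives the monic gcd k-10.
Then lcm(f, g) = f·g / gcd(f, g); expanding and making the result monic gives the answer.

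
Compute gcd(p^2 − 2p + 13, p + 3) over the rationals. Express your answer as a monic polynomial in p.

1

Euclidean algorithm in ℚ[p]:
  p^2 − 2p + 13 = (p − 5)(p + 3) + (28)
  p + 3 = ((1/28)p + 3/28)(28) + (0)
The last nonzero remainder is the constant 28, so the polynomials are coprime and gcd = 1.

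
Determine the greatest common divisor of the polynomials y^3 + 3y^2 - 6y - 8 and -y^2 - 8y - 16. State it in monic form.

By polynomial division,
  y^3 + 3y^2 - 6y - 8 = (-y + 5)(-y^2 - 8y - 16) + (18y + 72)
  -y^2 - 8y - 16 = (-(1/18)y - 2/9)(18y + 72) + (0)
Last nonzero remainder: 18y + 72. Dividing through by 18 gives the monic gcd y + 4.

y + 4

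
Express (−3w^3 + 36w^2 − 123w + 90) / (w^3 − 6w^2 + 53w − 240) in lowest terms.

(−3w^2 + 21w − 18)/(w^2 − w + 48)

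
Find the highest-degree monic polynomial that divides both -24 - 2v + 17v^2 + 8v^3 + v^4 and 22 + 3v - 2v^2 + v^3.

2 + v

By polynomial division,
  v^4 + 8v^3 + 17v^2 - 2v - 24 = (v + 10)(v^3 - 2v^2 + 3v + 22) + (34v^2 - 54v - 244)
  v^3 - 2v^2 + 3v + 22 = ((1/34)v - 7/578)(34v^2 - 54v - 244) + ((2752/289)v + 5504/289)
  34v^2 - 54v - 244 = ((4913/1376)v - 17629/1376)((2752/289)v + 5504/289) + (0)
Last nonzero remainder: (2752/289)v + 5504/289. Dividing through by 2752/289 gives the monic gcd v + 2.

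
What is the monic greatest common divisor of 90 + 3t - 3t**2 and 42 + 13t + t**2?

Euclidean algorithm in ℚ[t]:
  -3t**2 + 3t + 90 = (-3)(t**2 + 13t + 42) + (42t + 216)
  t**2 + 13t + 42 = ((1/42)t + 55/294)(42t + 216) + (78/49)
  42t + 216 = ((343/13)t + 1764/13)(78/49) + (0)
The last nonzero remainder is the constant 78/49, so the polynomials are coprime and gcd = 1.

1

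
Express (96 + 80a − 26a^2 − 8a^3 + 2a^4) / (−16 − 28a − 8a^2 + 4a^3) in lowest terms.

(−12 − a + a^2)/(2 + 2a)

Euclidean algorithm in ℚ[a]:
  2a^4 − 8a^3 − 26a^2 + 80a + 96 = ((1/2)a − 1)(4a^3 − 8a^2 − 28a − 16) + (−20a^2 + 60a + 80)
  4a^3 − 8a^2 − 28a − 16 = (−(1/5)a − 1/5)(−20a^2 + 60a + 80) + (0)
Last nonzero remainder: −20a^2 + 60a + 80. Dividing through by −20 gives the monic gcd a^2 − 3a − 4.
Cancel a^2 − 3a − 4 from numerator and denominator to get the reduced form.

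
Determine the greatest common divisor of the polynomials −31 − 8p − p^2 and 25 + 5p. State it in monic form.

Apply the Euclidean algorithm:
  −p^2 − 8p − 31 = (−(1/5)p − 3/5)(5p + 25) + (−16)
  5p + 25 = (−(5/16)p − 25/16)(−16) + (0)
The last nonzero remainder is the constant −16, so the polynomials are coprime and gcd = 1.

1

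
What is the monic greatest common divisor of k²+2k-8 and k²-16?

k+4

Apply the Euclidean algorithm:
  k²+2k-8 = (k²-16) + (2k+8)
  k²-16 = ((1/2)k-2)(2k+8) + (0)
Last nonzero remainder: 2k+8. Dividing through by 2 gives the monic gcd k+4.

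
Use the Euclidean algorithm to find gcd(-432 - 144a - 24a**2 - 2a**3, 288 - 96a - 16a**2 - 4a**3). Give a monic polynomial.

36 + 6a + a**2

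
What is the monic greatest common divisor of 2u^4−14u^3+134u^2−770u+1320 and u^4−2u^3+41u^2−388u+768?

u^2−7u+12

Apply the Euclidean algorithm:
  2u^4−14u^3+134u^2−770u+1320 = (2)(u^4−2u^3+41u^2−388u+768) + (−10u^3+52u^2+6u−216)
  u^4−2u^3+41u^2−388u+768 = (−(1/10)u−8/25)(−10u^3+52u^2+6u−216) + ((1456/25)u^2−(10192/25)u+17472/25)
  −10u^3+52u^2+6u−216 = (−(125/728)u−225/728)((1456/25)u^2−(10192/25)u+17472/25) + (0)
Last nonzero remainder: (1456/25)u^2−(10192/25)u+17472/25. Dividing through by 1456/25 gives the monic gcd u^2−7u+12.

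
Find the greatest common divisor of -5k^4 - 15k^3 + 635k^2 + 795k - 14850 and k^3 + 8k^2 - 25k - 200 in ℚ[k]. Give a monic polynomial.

k - 5

By polynomial division,
  -5k^4 - 15k^3 + 635k^2 + 795k - 14850 = (-5k + 25)(k^3 + 8k^2 - 25k - 200) + (310k^2 + 420k - 9850)
  k^3 + 8k^2 - 25k - 200 = ((1/310)k + 103/4805)(310k^2 + 420k - 9850) + (-(2142/961)k + 10710/961)
  310k^2 + 420k - 9850 = (-(148955/1071)k - 946585/1071)(-(2142/961)k + 10710/961) + (0)
Last nonzero remainder: -(2142/961)k + 10710/961. Dividing through by -2142/961 gives the monic gcd k - 5.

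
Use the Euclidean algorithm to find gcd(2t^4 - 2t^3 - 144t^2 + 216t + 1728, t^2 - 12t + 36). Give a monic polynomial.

t^2 - 12t + 36

Repeated division with remainder:
  2t^4 - 2t^3 - 144t^2 + 216t + 1728 = (2t^2 + 22t + 48)(t^2 - 12t + 36) + (0)
The last nonzero remainder t^2 - 12t + 36 is already monic.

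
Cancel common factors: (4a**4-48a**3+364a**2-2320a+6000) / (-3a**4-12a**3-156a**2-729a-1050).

(-4a**2+44a-120)/(3a**2+15a+21)

Repeated division with remainder:
  4a**4-48a**3+364a**2-2320a+6000 = (-4/3)(-3a**4-12a**3-156a**2-729a-1050) + (-64a**3+156a**2-3292a+4600)
  -3a**4-12a**3-156a**2-729a-1050 = ((3/64)a+309/1024)(-64a**3+156a**2-3292a+4600) + (-(12483/256)a**2+(12483/256)a-312075/128)
  -64a**3+156a**2-3292a+4600 = ((16384/12483)a-23552/12483)(-(12483/256)a**2+(12483/256)a-312075/128) + (0)
Last nonzero remainder: -(12483/256)a**2+(12483/256)a-312075/128. Dividing through by -12483/256 gives the monic gcd a**2-a+50.
Cancel a**2-a+50 from numerator and denominator to get the reduced form.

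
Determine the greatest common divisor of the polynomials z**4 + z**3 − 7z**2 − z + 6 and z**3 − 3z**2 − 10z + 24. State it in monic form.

z**2 + z − 6

By polynomial division,
  z**4 + z**3 − 7z**2 − z + 6 = (z + 4)(z**3 − 3z**2 − 10z + 24) + (15z**2 + 15z − 90)
  z**3 − 3z**2 − 10z + 24 = ((1/15)z − 4/15)(15z**2 + 15z − 90) + (0)
Last nonzero remainder: 15z**2 + 15z − 90. Dividing through by 15 gives the monic gcd z**2 + z − 6.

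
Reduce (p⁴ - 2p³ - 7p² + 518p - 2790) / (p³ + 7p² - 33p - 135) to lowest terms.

(p² - 6p + 62)/(p + 3)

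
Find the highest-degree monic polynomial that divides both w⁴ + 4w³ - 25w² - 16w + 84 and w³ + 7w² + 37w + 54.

w + 2

Apply the Euclidean algorithm:
  w⁴ + 4w³ - 25w² - 16w + 84 = (w - 3)(w³ + 7w² + 37w + 54) + (-41w² + 41w + 246)
  w³ + 7w² + 37w + 54 = (-(1/41)w - 8/41)(-41w² + 41w + 246) + (51w + 102)
  -41w² + 41w + 246 = (-(41/51)w + 41/17)(51w + 102) + (0)
Last nonzero remainder: 51w + 102. Dividing through by 51 gives the monic gcd w + 2.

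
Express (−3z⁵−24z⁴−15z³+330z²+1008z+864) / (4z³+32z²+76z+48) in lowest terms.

(−3z³−3z²+42z+72)/(4z+4)

Repeated division with remainder:
  −3z⁵−24z⁴−15z³+330z²+1008z+864 = (−(3/4)z²+21/2)(4z³+32z²+76z+48) + (30z²+210z+360)
  4z³+32z²+76z+48 = ((2/15)z+2/15)(30z²+210z+360) + (0)
Last nonzero remainder: 30z²+210z+360. Dividing through by 30 gives the monic gcd z²+7z+12.
Cancel z²+7z+12 from numerator and denominator to get the reduced form.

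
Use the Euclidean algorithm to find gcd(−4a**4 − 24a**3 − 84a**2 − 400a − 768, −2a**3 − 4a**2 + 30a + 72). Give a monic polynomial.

By polynomial division,
  −4a**4 − 24a**3 − 84a**2 − 400a − 768 = (2a + 8)(−2a**3 − 4a**2 + 30a + 72) + (−112a**2 − 784a − 1344)
  −2a**3 − 4a**2 + 30a + 72 = ((1/56)a − 5/56)(−112a**2 − 784a − 1344) + (−16a − 48)
  −112a**2 − 784a − 1344 = (7a + 28)(−16a − 48) + (0)
Last nonzero remainder: −16a − 48. Dividing through by −16 gives the monic gcd a + 3.

a + 3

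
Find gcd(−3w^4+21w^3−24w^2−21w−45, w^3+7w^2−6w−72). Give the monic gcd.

w−3

Repeated division with remainder:
  −3w^4+21w^3−24w^2−21w−45 = (−3w+42)(w^3+7w^2−6w−72) + (−336w^2+15w+2979)
  w^3+7w^2−6w−72 = (−(1/336)w−263/12544)(−336w^2+15w+2979) + ((39897/12544)w−119691/12544)
  −336w^2+15w+2979 = (−(1404928/13299)w−4152064/13299)((39897/12544)w−119691/12544) + (0)
Last nonzero remainder: (39897/12544)w−119691/12544. Dividing through by 39897/12544 gives the monic gcd w−3.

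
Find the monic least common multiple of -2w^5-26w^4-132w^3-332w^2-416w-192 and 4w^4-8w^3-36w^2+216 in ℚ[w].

Apply the Euclidean algorithm:
  -2w^5-26w^4-132w^3-332w^2-416w-192 = (-(1/2)w-15/2)(4w^4-8w^3-36w^2+216) + (-210w^3-602w^2-308w+1428)
  4w^4-8w^3-36w^2+216 = (-(2/105)w+146/1575)(-210w^3-602w^2-308w+1428) + ((3136/225)w^2+(12544/225)w+6272/75)
  -210w^3-602w^2-308w+1428 = (-(3375/224)w+3825/224)((3136/225)w^2+(12544/225)w+6272/75) + (0)
Last nonzero remainder: (3136/225)w^2+(12544/225)w+6272/75. Dividing through by 3136/225 gives the monic gcd w^2+4w+6.
Then lcm(f, g) = f·g / gcd(f, g); expanding and making the result monic gives the answer.

w^7+7w^6-3w^5-113w^4-194w^3+342w^2+1296w+864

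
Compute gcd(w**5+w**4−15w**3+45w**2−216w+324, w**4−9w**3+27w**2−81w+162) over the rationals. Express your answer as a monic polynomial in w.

w**3−3w**2+9w−27

Apply the Euclidean algorithm:
  w**5+w**4−15w**3+45w**2−216w+324 = (w+10)(w**4−9w**3+27w**2−81w+162) + (48w**3−144w**2+432w−1296)
  w**4−9w**3+27w**2−81w+162 = ((1/48)w−1/8)(48w**3−144w**2+432w−1296) + (0)
Last nonzero remainder: 48w**3−144w**2+432w−1296. Dividing through by 48 gives the monic gcd w**3−3w**2+9w−27.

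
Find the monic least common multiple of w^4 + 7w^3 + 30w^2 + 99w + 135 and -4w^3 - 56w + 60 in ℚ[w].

By polynomial division,
  w^4 + 7w^3 + 30w^2 + 99w + 135 = (-(1/4)w - 7/4)(-4w^3 - 56w + 60) + (16w^2 + 16w + 240)
  -4w^3 - 56w + 60 = (-(1/4)w + 1/4)(16w^2 + 16w + 240) + (0)
Last nonzero remainder: 16w^2 + 16w + 240. Dividing through by 16 gives the monic gcd w^2 + w + 15.
Then lcm(f, g) = f·g / gcd(f, g); expanding and making the result monic gives the answer.

w^5 + 6w^4 + 23w^3 + 69w^2 + 36w - 135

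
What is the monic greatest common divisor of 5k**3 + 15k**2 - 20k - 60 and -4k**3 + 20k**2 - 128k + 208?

k - 2

By polynomial division,
  5k**3 + 15k**2 - 20k - 60 = (-5/4)(-4k**3 + 20k**2 - 128k + 208) + (40k**2 - 180k + 200)
  -4k**3 + 20k**2 - 128k + 208 = (-(1/10)k + 1/20)(40k**2 - 180k + 200) + (-99k + 198)
  40k**2 - 180k + 200 = (-(40/99)k + 100/99)(-99k + 198) + (0)
Last nonzero remainder: -99k + 198. Dividing through by -99 gives the monic gcd k - 2.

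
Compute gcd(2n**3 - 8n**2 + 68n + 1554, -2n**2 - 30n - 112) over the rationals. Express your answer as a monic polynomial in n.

Euclidean algorithm in ℚ[n]:
  2n**3 - 8n**2 + 68n + 1554 = (-n + 19)(-2n**2 - 30n - 112) + (526n + 3682)
  -2n**2 - 30n - 112 = (-(1/263)n - 8/263)(526n + 3682) + (0)
Last nonzero remainder: 526n + 3682. Dividing through by 526 gives the monic gcd n + 7.

n + 7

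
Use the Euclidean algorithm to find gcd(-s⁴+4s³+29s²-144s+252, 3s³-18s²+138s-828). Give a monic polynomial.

s-6

By polynomial division,
  -s⁴+4s³+29s²-144s+252 = (-(1/3)s-2/3)(3s³-18s²+138s-828) + (63s²-328s-300)
  3s³-18s²+138s-828 = ((1/21)s-50/1323)(63s²-328s-300) + ((185074/1323)s-370148/441)
  63s²-328s-300 = ((83349/185074)s+33075/92537)((185074/1323)s-370148/441) + (0)
Last nonzero remainder: (185074/1323)s-370148/441. Dividing through by 185074/1323 gives the monic gcd s-6.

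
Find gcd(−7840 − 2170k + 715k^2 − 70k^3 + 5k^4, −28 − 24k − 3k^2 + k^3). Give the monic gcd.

By polynomial division,
  5k^4 − 70k^3 + 715k^2 − 2170k − 7840 = (5k − 55)(k^3 − 3k^2 − 24k − 28) + (670k^2 − 3350k − 9380)
  k^3 − 3k^2 − 24k − 28 = ((1/670)k + 1/335)(670k^2 − 3350k − 9380) + (0)
Last nonzero remainder: 670k^2 − 3350k − 9380. Dividing through by 670 gives the monic gcd k^2 − 5k − 14.

−14 − 5k + k^2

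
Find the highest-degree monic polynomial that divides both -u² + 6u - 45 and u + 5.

By polynomial division,
  -u² + 6u - 45 = (-u + 11)(u + 5) + (-100)
  u + 5 = (-(1/100)u - 1/20)(-100) + (0)
The last nonzero remainder is the constant -100, so the polynomials are coprime and gcd = 1.

1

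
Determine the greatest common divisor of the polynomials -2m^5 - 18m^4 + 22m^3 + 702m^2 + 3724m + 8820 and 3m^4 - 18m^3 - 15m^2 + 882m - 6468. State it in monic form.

m^2 - 49

Repeated division with remainder:
  -2m^5 - 18m^4 + 22m^3 + 702m^2 + 3724m + 8820 = (-(2/3)m - 10)(3m^4 - 18m^3 - 15m^2 + 882m - 6468) + (-168m^3 + 1140m^2 + 8232m - 55860)
  3m^4 - 18m^3 - 15m^2 + 882m - 6468 = (-(1/56)m - 11/784)(-168m^3 + 1140m^2 + 8232m - 55860) + ((29007/196)m^2 - 29007/4)
  -168m^3 + 1140m^2 + 8232m - 55860 = (-(10976/9669)m + 74480/9669)((29007/196)m^2 - 29007/4) + (0)
Last nonzero remainder: (29007/196)m^2 - 29007/4. Dividing through by 29007/196 gives the monic gcd m^2 - 49.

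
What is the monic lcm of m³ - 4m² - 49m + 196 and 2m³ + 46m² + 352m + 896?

m⁵ + 12m⁴ - 49m³ - 844m² + 12544

Repeated division with remainder:
  m³ - 4m² - 49m + 196 = (1/2)(2m³ + 46m² + 352m + 896) + (-27m² - 225m - 252)
  2m³ + 46m² + 352m + 896 = (-(2/27)m - 88/81)(-27m² - 225m - 252) + ((800/9)m + 5600/9)
  -27m² - 225m - 252 = (-(243/800)m - 81/200)((800/9)m + 5600/9) + (0)
Last nonzero remainder: (800/9)m + 5600/9. Dividing through by 800/9 gives the monic gcd m + 7.
Then lcm(f, g) = f·g / gcd(f, g); expanding and making the result monic gives the answer.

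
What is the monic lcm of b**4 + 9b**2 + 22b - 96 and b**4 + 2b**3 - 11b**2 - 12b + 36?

b**6 + b**5 + 3b**4 + 31b**3 - 128b**2 - 228b + 576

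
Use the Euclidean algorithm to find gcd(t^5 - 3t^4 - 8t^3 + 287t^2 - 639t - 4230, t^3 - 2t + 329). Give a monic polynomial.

By polynomial division,
  t^5 - 3t^4 - 8t^3 + 287t^2 - 639t - 4230 = (t^2 - 3t - 6)(t^3 - 2t + 329) + (-48t^2 + 336t - 2256)
  t^3 - 2t + 329 = (-(1/48)t - 7/48)(-48t^2 + 336t - 2256) + (0)
Last nonzero remainder: -48t^2 + 336t - 2256. Dividing through by -48 gives the monic gcd t^2 - 7t + 47.

t^2 - 7t + 47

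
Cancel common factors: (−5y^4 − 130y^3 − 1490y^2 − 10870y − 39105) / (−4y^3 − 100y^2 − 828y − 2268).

(5y^3 + 85y^2 + 725y + 4345)/(4y^2 + 64y + 252)

Euclidean algorithm in ℚ[y]:
  −5y^4 − 130y^3 − 1490y^2 − 10870y − 39105 = ((5/4)y + 5/4)(−4y^3 − 100y^2 − 828y − 2268) + (−330y^2 − 7000y − 36270)
  −4y^3 − 100y^2 − 828y − 2268 = ((2/165)y + 50/1089)(−330y^2 − 7000y − 36270) + (−(72928/1089)y − 72928/121)
  −330y^2 − 7000y − 36270 = ((179685/36464)y + 2194335/36464)(−(72928/1089)y − 72928/121) + (0)
Last nonzero remainder: −(72928/1089)y − 72928/121. Dividing through by −72928/1089 gives the monic gcd y + 9.
Cancel y + 9 from numerator and denominator to get the reduced form.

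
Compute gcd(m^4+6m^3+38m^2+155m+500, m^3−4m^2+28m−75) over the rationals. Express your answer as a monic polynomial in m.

m^2−m+25

By polynomial division,
  m^4+6m^3+38m^2+155m+500 = (m+10)(m^3−4m^2+28m−75) + (50m^2−50m+1250)
  m^3−4m^2+28m−75 = ((1/50)m−3/50)(50m^2−50m+1250) + (0)
Last nonzero remainder: 50m^2−50m+1250. Dividing through by 50 gives the monic gcd m^2−m+25.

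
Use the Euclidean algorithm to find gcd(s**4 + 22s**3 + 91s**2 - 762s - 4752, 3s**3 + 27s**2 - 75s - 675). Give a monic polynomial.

s + 9

Euclidean algorithm in ℚ[s]:
  s**4 + 22s**3 + 91s**2 - 762s - 4752 = ((1/3)s + 13/3)(3s**3 + 27s**2 - 75s - 675) + (-s**2 - 212s - 1827)
  3s**3 + 27s**2 - 75s - 675 = (-3s + 609)(-s**2 - 212s - 1827) + (123552s + 1111968)
  -s**2 - 212s - 1827 = (-(1/123552)s - 203/123552)(123552s + 1111968) + (0)
Last nonzero remainder: 123552s + 1111968. Dividing through by 123552 gives the monic gcd s + 9.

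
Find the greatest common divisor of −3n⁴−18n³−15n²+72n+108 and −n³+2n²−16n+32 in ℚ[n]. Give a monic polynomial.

n−2

Apply the Euclidean algorithm:
  −3n⁴−18n³−15n²+72n+108 = (3n+24)(−n³+2n²−16n+32) + (−15n²+360n−660)
  −n³+2n²−16n+32 = ((1/15)n+22/15)(−15n²+360n−660) + (−500n+1000)
  −15n²+360n−660 = ((3/100)n−33/50)(−500n+1000) + (0)
Last nonzero remainder: −500n+1000. Dividing through by −500 gives the monic gcd n−2.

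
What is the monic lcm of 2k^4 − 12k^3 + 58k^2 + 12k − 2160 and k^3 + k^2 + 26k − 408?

k^6 + k^5 + 55k^4 − 199k^3 + 934k^2 − 7152k − 73440

Euclidean algorithm in ℚ[k]:
  2k^4 − 12k^3 + 58k^2 + 12k − 2160 = (2k − 14)(k^3 + k^2 + 26k − 408) + (20k^2 + 1192k − 7872)
  k^3 + k^2 + 26k − 408 = ((1/20)k − 293/100)(20k^2 + 1192k − 7872) + ((97804/25)k − 586824/25)
  20k^2 + 1192k − 7872 = ((125/24451)k + 8200/24451)((97804/25)k − 586824/25) + (0)
Last nonzero remainder: (97804/25)k − 586824/25. Dividing through by 97804/25 gives the monic gcd k − 6.
Then lcm(f, g) = f·g / gcd(f, g); expanding and making the result monic gives the answer.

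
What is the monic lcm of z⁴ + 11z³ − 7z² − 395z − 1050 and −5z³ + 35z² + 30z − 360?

z⁶ + 10z⁵ − 30z⁴ − 520z³ − 571z² + 5790z + 12600

Repeated division with remainder:
  z⁴ + 11z³ − 7z² − 395z − 1050 = (−(1/5)z − 18/5)(−5z³ + 35z² + 30z − 360) + (125z² − 359z − 2346)
  −5z³ + 35z² + 30z − 360 = (−(1/25)z + 516/3125)(125z² − 359z − 2346) + (−(14256/3125)z + 85536/3125)
  125z² − 359z − 2346 = (−(390625/14256)z − 1221875/14256)(−(14256/3125)z + 85536/3125) + (0)
Last nonzero remainder: −(14256/3125)z + 85536/3125. Dividing through by −14256/3125 gives the monic gcd z − 6.
Then lcm(f, g) = f·g / gcd(f, g); expanding and making the result monic gives the answer.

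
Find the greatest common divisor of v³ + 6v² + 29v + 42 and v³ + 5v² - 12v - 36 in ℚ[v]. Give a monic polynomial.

v + 2

Repeated division with remainder:
  v³ + 6v² + 29v + 42 = (v³ + 5v² - 12v - 36) + (v² + 41v + 78)
  v³ + 5v² - 12v - 36 = (v - 36)(v² + 41v + 78) + (1386v + 2772)
  v² + 41v + 78 = ((1/1386)v + 13/462)(1386v + 2772) + (0)
Last nonzero remainder: 1386v + 2772. Dividing through by 1386 gives the monic gcd v + 2.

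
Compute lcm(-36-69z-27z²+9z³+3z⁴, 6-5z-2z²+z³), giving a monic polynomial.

24+34z-17z²-38z³-8z⁴+4z⁵+z⁶

Apply the Euclidean algorithm:
  3z⁴+9z³-27z²-69z-36 = (3z+15)(z³-2z²-5z+6) + (18z²-12z-126)
  z³-2z²-5z+6 = ((1/18)z-2/27)(18z²-12z-126) + ((10/9)z-10/3)
  18z²-12z-126 = ((81/5)z+189/5)((10/9)z-10/3) + (0)
Last nonzero remainder: (10/9)z-10/3. Dividing through by 10/9 gives the monic gcd z-3.
Then lcm(f, g) = f·g / gcd(f, g); expanding and making the result monic gives the answer.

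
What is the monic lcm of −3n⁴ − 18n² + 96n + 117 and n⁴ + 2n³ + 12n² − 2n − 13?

n⁵ − n⁴ + 6n³ − 38n² − 7n + 39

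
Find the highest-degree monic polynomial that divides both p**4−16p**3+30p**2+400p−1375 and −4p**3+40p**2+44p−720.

p−5

Euclidean algorithm in ℚ[p]:
  p**4−16p**3+30p**2+400p−1375 = (−(1/4)p+3/2)(−4p**3+40p**2+44p−720) + (−19p**2+154p−295)
  −4p**3+40p**2+44p−720 = ((4/19)p−144/361)(−19p**2+154p−295) + ((60480/361)p−302400/361)
  −19p**2+154p−295 = (−(6859/60480)p+21299/60480)((60480/361)p−302400/361) + (0)
Last nonzero remainder: (60480/361)p−302400/361. Dividing through by 60480/361 gives the monic gcd p−5.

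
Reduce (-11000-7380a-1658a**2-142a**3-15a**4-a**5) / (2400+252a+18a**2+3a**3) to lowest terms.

Apply the Euclidean algorithm:
  -a**5-15a**4-142a**3-1658a**2-7380a-11000 = (-(1/3)a**2-3a-4/3)(3a**3+18a**2+252a+2400) + (-78a**2+156a-7800)
  3a**3+18a**2+252a+2400 = (-(1/26)a-4/13)(-78a**2+156a-7800) + (0)
Last nonzero remainder: -78a**2+156a-7800. Dividing through by -78 gives the monic gcd a**2-2a+100.
Cancel a**2-2a+100 from numerator and denominator to get the reduced form.

(-110-76a-17a**2-a**3)/(24+3a)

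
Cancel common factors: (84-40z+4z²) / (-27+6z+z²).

(-28+4z)/(9+z)

By polynomial division,
  4z²-40z+84 = (4)(z²+6z-27) + (-64z+192)
  z²+6z-27 = (-(1/64)z-9/64)(-64z+192) + (0)
Last nonzero remainder: -64z+192. Dividing through by -64 gives the monic gcd z-3.
Cancel z-3 from numerator and denominator to get the reduced form.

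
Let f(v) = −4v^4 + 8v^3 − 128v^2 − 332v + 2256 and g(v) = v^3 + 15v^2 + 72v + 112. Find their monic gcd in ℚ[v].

v + 4

Euclidean algorithm in ℚ[v]:
  −4v^4 + 8v^3 − 128v^2 − 332v + 2256 = (−4v + 68)(v^3 + 15v^2 + 72v + 112) + (−860v^2 − 4780v − 5360)
  v^3 + 15v^2 + 72v + 112 = (−(1/860)v − 203/18490)(−860v^2 − 4780v − 5360) + ((24570/1849)v + 98280/1849)
  −860v^2 − 4780v − 5360 = (−(159014/2457)v − 247766/2457)((24570/1849)v + 98280/1849) + (0)
Last nonzero remainder: (24570/1849)v + 98280/1849. Dividing through by 24570/1849 gives the monic gcd v + 4.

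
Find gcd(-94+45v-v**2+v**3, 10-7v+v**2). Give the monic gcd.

-2+v

Apply the Euclidean algorithm:
  v**3-v**2+45v-94 = (v+6)(v**2-7v+10) + (77v-154)
  v**2-7v+10 = ((1/77)v-5/77)(77v-154) + (0)
Last nonzero remainder: 77v-154. Dividing through by 77 gives the monic gcd v-2.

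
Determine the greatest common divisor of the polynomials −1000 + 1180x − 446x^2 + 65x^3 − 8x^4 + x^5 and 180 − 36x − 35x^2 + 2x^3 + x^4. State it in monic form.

10 − 7x + x^2

By polynomial division,
  x^5 − 8x^4 + 65x^3 − 446x^2 + 1180x − 1000 = (x − 10)(x^4 + 2x^3 − 35x^2 − 36x + 180) + (120x^3 − 760x^2 + 640x + 800)
  x^4 + 2x^3 − 35x^2 − 36x + 180 = ((1/120)x + 5/72)(120x^3 − 760x^2 + 640x + 800) + ((112/9)x^2 − (784/9)x + 1120/9)
  120x^3 − 760x^2 + 640x + 800 = ((135/14)x + 45/7)((112/9)x^2 − (784/9)x + 1120/9) + (0)
Last nonzero remainder: (112/9)x^2 − (784/9)x + 1120/9. Dividing through by 112/9 gives the monic gcd x^2 − 7x + 10.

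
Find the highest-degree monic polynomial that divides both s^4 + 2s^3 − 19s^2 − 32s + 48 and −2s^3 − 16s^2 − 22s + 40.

Repeated division with remainder:
  s^4 + 2s^3 − 19s^2 − 32s + 48 = (−(1/2)s + 3)(−2s^3 − 16s^2 − 22s + 40) + (18s^2 + 54s − 72)
  −2s^3 − 16s^2 − 22s + 40 = (−(1/9)s − 5/9)(18s^2 + 54s − 72) + (0)
Last nonzero remainder: 18s^2 + 54s − 72. Dividing through by 18 gives the monic gcd s^2 + 3s − 4.

s^2 + 3s − 4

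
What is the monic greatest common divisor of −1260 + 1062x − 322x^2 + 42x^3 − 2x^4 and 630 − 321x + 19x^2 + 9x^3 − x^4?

−105 + 71x − 15x^2 + x^3

Repeated division with remainder:
  −2x^4 + 42x^3 − 322x^2 + 1062x − 1260 = (2)(−x^4 + 9x^3 + 19x^2 − 321x + 630) + (24x^3 − 360x^2 + 1704x − 2520)
  −x^4 + 9x^3 + 19x^2 − 321x + 630 = (−(1/24)x − 1/4)(24x^3 − 360x^2 + 1704x − 2520) + (0)
Last nonzero remainder: 24x^3 − 360x^2 + 1704x − 2520. Dividing through by 24 gives the monic gcd x^3 − 15x^2 + 71x − 105.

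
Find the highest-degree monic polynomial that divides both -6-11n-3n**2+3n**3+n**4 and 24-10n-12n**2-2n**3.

Apply the Euclidean algorithm:
  n**4+3n**3-3n**2-11n-6 = (-(1/2)n+3/2)(-2n**3-12n**2-10n+24) + (10n**2+16n-42)
  -2n**3-12n**2-10n+24 = (-(1/5)n-22/25)(10n**2+16n-42) + (-(108/25)n-324/25)
  10n**2+16n-42 = (-(125/54)n+175/54)(-(108/25)n-324/25) + (0)
Last nonzero remainder: -(108/25)n-324/25. Dividing through by -108/25 gives the monic gcd n+3.

3+n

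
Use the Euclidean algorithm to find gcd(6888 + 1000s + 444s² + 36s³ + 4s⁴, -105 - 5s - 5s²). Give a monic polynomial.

By polynomial division,
  4s⁴ + 36s³ + 444s² + 1000s + 6888 = (-(4/5)s² - (32/5)s - 328/5)(-5s² - 5s - 105) + (0)
Last nonzero remainder: -5s² - 5s - 105. Dividing through by -5 gives the monic gcd s² + s + 21.

21 + s + s²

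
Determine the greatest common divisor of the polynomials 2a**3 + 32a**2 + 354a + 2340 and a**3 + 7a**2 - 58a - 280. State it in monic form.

a + 10

Apply the Euclidean algorithm:
  2a**3 + 32a**2 + 354a + 2340 = (2)(a**3 + 7a**2 - 58a - 280) + (18a**2 + 470a + 2900)
  a**3 + 7a**2 - 58a - 280 = ((1/18)a - 86/81)(18a**2 + 470a + 2900) + ((22672/81)a + 226720/81)
  18a**2 + 470a + 2900 = ((729/11336)a + 11745/11336)((22672/81)a + 226720/81) + (0)
Last nonzero remainder: (22672/81)a + 226720/81. Dividing through by 22672/81 gives the monic gcd a + 10.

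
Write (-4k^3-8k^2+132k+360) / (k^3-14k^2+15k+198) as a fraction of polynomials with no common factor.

(-4k-20)/(k-11)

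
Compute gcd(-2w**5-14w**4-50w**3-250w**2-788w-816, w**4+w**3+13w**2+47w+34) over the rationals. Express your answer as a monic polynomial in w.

By polynomial division,
  -2w**5-14w**4-50w**3-250w**2-788w-816 = (-2w-12)(w**4+w**3+13w**2+47w+34) + (-12w**3-156w-408)
  w**4+w**3+13w**2+47w+34 = (-(1/12)w-1/12)(-12w**3-156w-408) + (0)
Last nonzero remainder: -12w**3-156w-408. Dividing through by -12 gives the monic gcd w**3+13w+34.

w**3+13w+34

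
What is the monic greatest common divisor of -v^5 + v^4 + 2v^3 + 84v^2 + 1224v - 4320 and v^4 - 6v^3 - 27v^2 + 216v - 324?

Euclidean algorithm in ℚ[v]:
  -v^5 + v^4 + 2v^3 + 84v^2 + 1224v - 4320 = (-v - 5)(v^4 - 6v^3 - 27v^2 + 216v - 324) + (-55v^3 + 165v^2 + 1980v - 5940)
  v^4 - 6v^3 - 27v^2 + 216v - 324 = (-(1/55)v + 3/55)(-55v^3 + 165v^2 + 1980v - 5940) + (0)
Last nonzero remainder: -55v^3 + 165v^2 + 1980v - 5940. Dividing through by -55 gives the monic gcd v^3 - 3v^2 - 36v + 108.

v^3 - 3v^2 - 36v + 108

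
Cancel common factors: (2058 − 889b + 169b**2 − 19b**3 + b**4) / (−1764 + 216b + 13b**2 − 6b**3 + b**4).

By polynomial division,
  b**4 − 19b**3 + 169b**2 − 889b + 2058 = (b**4 − 6b**3 + 13b**2 + 216b − 1764) + (−13b**3 + 156b**2 − 1105b + 3822)
  b**4 − 6b**3 + 13b**2 + 216b − 1764 = (−(1/13)b − 6/13)(−13b**3 + 156b**2 − 1105b + 3822) + (0)
Last nonzero remainder: −13b**3 + 156b**2 − 1105b + 3822. Dividing through by −13 gives the monic gcd b**3 − 12b**2 + 85b − 294.
Cancel b**3 − 12b**2 + 85b − 294 from numerator and denominator to get the reduced form.

(−7 + b)/(6 + b)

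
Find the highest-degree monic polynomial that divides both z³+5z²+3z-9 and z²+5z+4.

By polynomial division,
  z³+5z²+3z-9 = (z)(z²+5z+4) + (-z-9)
  z²+5z+4 = (-z+4)(-z-9) + (40)
  -z-9 = (-(1/40)z-9/40)(40) + (0)
The last nonzero remainder is the constant 40, so the polynomials are coprime and gcd = 1.

1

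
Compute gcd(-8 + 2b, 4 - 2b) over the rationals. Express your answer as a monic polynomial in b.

1

Apply the Euclidean algorithm:
  2b - 8 = (-1)(-2b + 4) + (-4)
  -2b + 4 = ((1/2)b - 1)(-4) + (0)
The last nonzero remainder is the constant -4, so the polynomials are coprime and gcd = 1.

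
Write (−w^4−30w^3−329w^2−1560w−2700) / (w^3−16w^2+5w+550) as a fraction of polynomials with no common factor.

Apply the Euclidean algorithm:
  −w^4−30w^3−329w^2−1560w−2700 = (−w−46)(w^3−16w^2+5w+550) + (−1060w^2−780w+22600)
  w^3−16w^2+5w+550 = (−(1/1060)w+887/56180)(−1060w^2−780w+22600) + ((108528/2809)w+542640/2809)
  −1060w^2−780w+22600 = (−(744385/27132)w+1587085/13566)((108528/2809)w+542640/2809) + (0)
Last nonzero remainder: (108528/2809)w+542640/2809. Dividing through by 108528/2809 gives the monic gcd w+5.
Cancel w+5 from numerator and denominator to get the reduced form.

(−w^3−25w^2−204w−540)/(w^2−21w+110)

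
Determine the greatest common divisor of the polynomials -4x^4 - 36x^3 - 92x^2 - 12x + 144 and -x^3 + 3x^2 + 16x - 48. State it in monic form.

Euclidean algorithm in ℚ[x]:
  -4x^4 - 36x^3 - 92x^2 - 12x + 144 = (4x + 48)(-x^3 + 3x^2 + 16x - 48) + (-300x^2 - 588x + 2448)
  -x^3 + 3x^2 + 16x - 48 = ((1/300)x - 31/1875)(-300x^2 - 588x + 2448) + (-(1176/625)x - 4704/625)
  -300x^2 - 588x + 2448 = ((15625/98)x - 31875/98)(-(1176/625)x - 4704/625) + (0)
Last nonzero remainder: -(1176/625)x - 4704/625. Dividing through by -1176/625 gives the monic gcd x + 4.

x + 4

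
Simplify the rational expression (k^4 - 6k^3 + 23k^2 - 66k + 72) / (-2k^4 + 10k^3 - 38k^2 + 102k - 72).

Euclidean algorithm in ℚ[k]:
  k^4 - 6k^3 + 23k^2 - 66k + 72 = (-1/2)(-2k^4 + 10k^3 - 38k^2 + 102k - 72) + (-k^3 + 4k^2 - 15k + 36)
  -2k^4 + 10k^3 - 38k^2 + 102k - 72 = (2k - 2)(-k^3 + 4k^2 - 15k + 36) + (0)
Last nonzero remainder: -k^3 + 4k^2 - 15k + 36. Dividing through by -1 gives the monic gcd k^3 - 4k^2 + 15k - 36.
Cancel k^3 - 4k^2 + 15k - 36 from numerator and denominator to get the reduced form.

(-k + 2)/(2k - 2)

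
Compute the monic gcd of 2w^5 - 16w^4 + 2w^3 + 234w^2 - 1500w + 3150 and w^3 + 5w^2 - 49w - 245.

w^2 - 2w - 35

Apply the Euclidean algorithm:
  2w^5 - 16w^4 + 2w^3 + 234w^2 - 1500w + 3150 = (2w^2 - 26w + 230)(w^3 + 5w^2 - 49w - 245) + (-1700w^2 + 3400w + 59500)
  w^3 + 5w^2 - 49w - 245 = (-(1/1700)w - 7/1700)(-1700w^2 + 3400w + 59500) + (0)
Last nonzero remainder: -1700w^2 + 3400w + 59500. Dividing through by -1700 gives the monic gcd w^2 - 2w - 35.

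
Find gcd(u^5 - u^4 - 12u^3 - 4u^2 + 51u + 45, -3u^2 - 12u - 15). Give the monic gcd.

Apply the Euclidean algorithm:
  u^5 - u^4 - 12u^3 - 4u^2 + 51u + 45 = (-(1/3)u^3 + (5/3)u^2 - u - 3)(-3u^2 - 12u - 15) + (0)
Last nonzero remainder: -3u^2 - 12u - 15. Dividing through by -3 gives the monic gcd u^2 + 4u + 5.

u^2 + 4u + 5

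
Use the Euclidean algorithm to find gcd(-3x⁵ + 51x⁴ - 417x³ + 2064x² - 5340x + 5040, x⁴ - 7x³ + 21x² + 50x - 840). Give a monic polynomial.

Apply the Euclidean algorithm:
  -3x⁵ + 51x⁴ - 417x³ + 2064x² - 5340x + 5040 = (-3x + 30)(x⁴ - 7x³ + 21x² + 50x - 840) + (-144x³ + 1584x² - 9360x + 30240)
  x⁴ - 7x³ + 21x² + 50x - 840 = (-(1/144)x - 1/36)(-144x³ + 1584x² - 9360x + 30240) + (0)
Last nonzero remainder: -144x³ + 1584x² - 9360x + 30240. Dividing through by -144 gives the monic gcd x³ - 11x² + 65x - 210.

x³ - 11x² + 65x - 210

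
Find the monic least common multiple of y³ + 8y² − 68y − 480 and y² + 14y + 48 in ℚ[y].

Repeated division with remainder:
  y³ + 8y² − 68y − 480 = (y − 6)(y² + 14y + 48) + (−32y − 192)
  y² + 14y + 48 = (−(1/32)y − 1/4)(−32y − 192) + (0)
Last nonzero remainder: −32y − 192. Dividing through by −32 gives the monic gcd y + 6.
Then lcm(f, g) = f·g / gcd(f, g); expanding and making the result monic gives the answer.

y⁴ + 16y³ − 4y² − 1024y − 3840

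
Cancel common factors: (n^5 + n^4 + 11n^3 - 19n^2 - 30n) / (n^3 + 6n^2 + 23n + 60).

By polynomial division,
  n^5 + n^4 + 11n^3 - 19n^2 - 30n = (n^2 - 5n + 18)(n^3 + 6n^2 + 23n + 60) + (-72n^2 - 144n - 1080)
  n^3 + 6n^2 + 23n + 60 = (-(1/72)n - 1/18)(-72n^2 - 144n - 1080) + (0)
Last nonzero remainder: -72n^2 - 144n - 1080. Dividing through by -72 gives the monic gcd n^2 + 2n + 15.
Cancel n^2 + 2n + 15 from numerator and denominator to get the reduced form.

(n^3 - n^2 - 2n)/(n + 4)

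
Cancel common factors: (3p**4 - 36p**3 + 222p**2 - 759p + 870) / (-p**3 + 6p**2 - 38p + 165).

(-3p**3 + 21p**2 - 117p + 174)/(p**2 - p + 33)

Euclidean algorithm in ℚ[p]:
  3p**4 - 36p**3 + 222p**2 - 759p + 870 = (-3p + 18)(-p**3 + 6p**2 - 38p + 165) + (420p - 2100)
  -p**3 + 6p**2 - 38p + 165 = (-(1/420)p**2 + (1/420)p - 11/140)(420p - 2100) + (0)
Last nonzero remainder: 420p - 2100. Dividing through by 420 gives the monic gcd p - 5.
Cancel p - 5 from numerator and denominator to get the reduced form.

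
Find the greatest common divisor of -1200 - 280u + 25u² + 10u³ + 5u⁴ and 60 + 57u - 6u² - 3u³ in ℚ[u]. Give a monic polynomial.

Apply the Euclidean algorithm:
  5u⁴ + 10u³ + 25u² - 280u - 1200 = (-(5/3)u)(-3u³ - 6u² + 57u + 60) + (120u² - 180u - 1200)
  -3u³ - 6u² + 57u + 60 = (-(1/40)u - 7/80)(120u² - 180u - 1200) + ((45/4)u - 45)
  120u² - 180u - 1200 = ((32/3)u + 80/3)((45/4)u - 45) + (0)
Last nonzero remainder: (45/4)u - 45. Dividing through by 45/4 gives the monic gcd u - 4.

-4 + u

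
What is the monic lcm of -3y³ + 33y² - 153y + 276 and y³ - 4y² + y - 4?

By polynomial division,
  -3y³ + 33y² - 153y + 276 = (-3)(y³ - 4y² + y - 4) + (21y² - 150y + 264)
  y³ - 4y² + y - 4 = ((1/21)y + 22/147)(21y² - 150y + 264) + ((533/49)y - 2132/49)
  21y² - 150y + 264 = ((1029/533)y - 3234/533)((533/49)y - 2132/49) + (0)
Last nonzero remainder: (533/49)y - 2132/49. Dividing through by 533/49 gives the monic gcd y - 4.
Then lcm(f, g) = f·g / gcd(f, g); expanding and making the result monic gives the answer.

y⁵ - 11y⁴ + 52y³ - 103y² + 51y - 92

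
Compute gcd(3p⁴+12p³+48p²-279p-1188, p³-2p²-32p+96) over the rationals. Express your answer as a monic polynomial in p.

Apply the Euclidean algorithm:
  3p⁴+12p³+48p²-279p-1188 = (3p+18)(p³-2p²-32p+96) + (180p²+9p-2916)
  p³-2p²-32p+96 = ((1/180)p-41/3600)(180p²+9p-2916) + (-(6279/400)p+6279/100)
  180p²+9p-2916 = (-(24000/2093)p-97200/2093)(-(6279/400)p+6279/100) + (0)
Last nonzero remainder: -(6279/400)p+6279/100. Dividing through by -6279/400 gives the monic gcd p-4.

p-4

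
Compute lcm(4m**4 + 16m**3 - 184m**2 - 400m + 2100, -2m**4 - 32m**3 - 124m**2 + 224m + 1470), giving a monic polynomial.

Repeated division with remainder:
  4m**4 + 16m**3 - 184m**2 - 400m + 2100 = (-2)(-2m**4 - 32m**3 - 124m**2 + 224m + 1470) + (-48m**3 - 432m**2 + 48m + 5040)
  -2m**4 - 32m**3 - 124m**2 + 224m + 1470 = ((1/24)m + 7/24)(-48m**3 - 432m**2 + 48m + 5040) + (0)
Last nonzero remainder: -48m**3 - 432m**2 + 48m + 5040. Dividing through by -48 gives the monic gcd m**3 + 9m**2 - m - 105.
Then lcm(f, g) = f·g / gcd(f, g); expanding and making the result monic gives the answer.

m**5 + 11m**4 - 18m**3 - 422m**2 - 175m + 3675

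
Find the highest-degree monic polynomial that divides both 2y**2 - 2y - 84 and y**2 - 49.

y - 7

Repeated division with remainder:
  2y**2 - 2y - 84 = (2)(y**2 - 49) + (-2y + 14)
  y**2 - 49 = (-(1/2)y - 7/2)(-2y + 14) + (0)
Last nonzero remainder: -2y + 14. Dividing through by -2 gives the monic gcd y - 7.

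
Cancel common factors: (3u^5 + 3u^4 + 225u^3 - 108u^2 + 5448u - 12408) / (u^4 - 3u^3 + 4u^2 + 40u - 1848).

(3u^3 + 9u^2 + 111u - 282)/(u^2 - u - 42)

By polynomial division,
  3u^5 + 3u^4 + 225u^3 - 108u^2 + 5448u - 12408 = (3u + 12)(u^4 - 3u^3 + 4u^2 + 40u - 1848) + (249u^3 - 276u^2 + 10512u + 9768)
  u^4 - 3u^3 + 4u^2 + 40u - 1848 = ((1/249)u - 157/20667)(249u^3 - 276u^2 + 10512u + 9768) + (-(277720/6889)u^2 + (555440/6889)u - 12219680/6889)
  249u^3 - 276u^2 + 10512u + 9768 = (-(1715361/277720)u - 764679/138860)(-(277720/6889)u^2 + (555440/6889)u - 12219680/6889) + (0)
Last nonzero remainder: -(277720/6889)u^2 + (555440/6889)u - 12219680/6889. Dividing through by -277720/6889 gives the monic gcd u^2 - 2u + 44.
Cancel u^2 - 2u + 44 from numerator and denominator to get the reduced form.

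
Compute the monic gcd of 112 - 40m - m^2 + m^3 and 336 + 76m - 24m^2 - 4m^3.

Apply the Euclidean algorithm:
  m^3 - m^2 - 40m + 112 = (-1/4)(-4m^3 - 24m^2 + 76m + 336) + (-7m^2 - 21m + 196)
  -4m^3 - 24m^2 + 76m + 336 = ((4/7)m + 12/7)(-7m^2 - 21m + 196) + (0)
Last nonzero remainder: -7m^2 - 21m + 196. Dividing through by -7 gives the monic gcd m^2 + 3m - 28.

-28 + 3m + m^2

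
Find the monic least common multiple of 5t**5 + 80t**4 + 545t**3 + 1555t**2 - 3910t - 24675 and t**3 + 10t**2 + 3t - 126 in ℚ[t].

t**6 + 22t**5 + 205t**4 + 965t**3 + 1084t**2 - 9627t - 29610

Apply the Euclidean algorithm:
  5t**5 + 80t**4 + 545t**3 + 1555t**2 - 3910t - 24675 = (5t**2 + 30t + 230)(t**3 + 10t**2 + 3t - 126) + (-205t**2 - 820t + 4305)
  t**3 + 10t**2 + 3t - 126 = (-(1/205)t - 6/205)(-205t**2 - 820t + 4305) + (0)
Last nonzero remainder: -205t**2 - 820t + 4305. Dividing through by -205 gives the monic gcd t**2 + 4t - 21.
Then lcm(f, g) = f·g / gcd(f, g); expanding and making the result monic gives the answer.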